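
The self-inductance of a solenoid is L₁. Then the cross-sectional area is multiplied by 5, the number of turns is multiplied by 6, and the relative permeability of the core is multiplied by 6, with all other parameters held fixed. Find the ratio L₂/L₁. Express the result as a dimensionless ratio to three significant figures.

For a solenoid, L ∝ μᵣN²A/ℓ.
L₂/L₁ = (5) × (6)^2 × (6) = 1080.

L₂/L₁ = 1080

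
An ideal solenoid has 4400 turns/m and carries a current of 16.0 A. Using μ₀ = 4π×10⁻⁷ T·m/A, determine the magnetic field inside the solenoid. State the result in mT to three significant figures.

B ≈ 88.5 mT

Inside a long solenoid, B = μ₀nI.
B = (4π×10⁻⁷)(4.400×10^3 m⁻¹)(16.0 A) = 8.847×10^-2 T.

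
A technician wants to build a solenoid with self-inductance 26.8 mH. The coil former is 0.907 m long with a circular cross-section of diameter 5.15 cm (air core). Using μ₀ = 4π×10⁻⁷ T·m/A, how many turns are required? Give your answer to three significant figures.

A = π(d/2)² = π(2.575×10^-2 m)² = 2.083×10^-3 m².
From L = μ₀N²A/ℓ, N = √(Lℓ / (μ₀A)).
N = √[(2.680×10^-2)(0.907) / ((4π×10⁻⁷)×2.083×10^-3)] = √(9.286×10^6) ≈ 3047.3.

N ≈ 3050 turns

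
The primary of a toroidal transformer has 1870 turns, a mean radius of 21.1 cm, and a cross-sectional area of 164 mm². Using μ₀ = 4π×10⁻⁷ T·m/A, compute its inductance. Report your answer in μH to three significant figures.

L ≈ 544 μH

For a thin toroid, L = μ₀N²A/(2πR).
L = (4π×10⁻⁷)(1870)²(1.640×10^-4) / (2π×0.211 m) = 5.436×10^-4 H.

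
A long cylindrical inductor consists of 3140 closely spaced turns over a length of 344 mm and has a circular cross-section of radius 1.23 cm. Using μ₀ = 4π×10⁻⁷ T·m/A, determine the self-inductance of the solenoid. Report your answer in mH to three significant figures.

L ≈ 17.1 mH

A = πr² = π(1.230×10^-2 m)² = 4.753×10^-4 m².
For a long solenoid, L = μ₀N²A/ℓ.
L = (4π×10⁻⁷)(3140)²(4.753×10^-4)/(0.344 m) = 1.712×10^-2 H.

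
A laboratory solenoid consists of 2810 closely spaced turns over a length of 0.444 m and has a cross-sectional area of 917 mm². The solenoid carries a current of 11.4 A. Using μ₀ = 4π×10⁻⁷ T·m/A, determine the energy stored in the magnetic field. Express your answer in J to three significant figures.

U ≈ 1.33 J

A = 917 mm² = 9.170×10^-4 m².
L = μ₀N²A/ℓ = (4π×10⁻⁷)(2810)²(9.170×10^-4)/(0.444) = 2.049×10^-2 H.
U = ½LI² = ½(2.049×10^-2)(11.4)² = 1.332 J.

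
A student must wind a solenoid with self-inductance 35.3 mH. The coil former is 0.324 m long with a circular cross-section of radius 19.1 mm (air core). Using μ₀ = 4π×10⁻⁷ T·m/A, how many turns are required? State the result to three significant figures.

N ≈ 2820 turns

A = πr² = π(1.910×10^-2 m)² = 1.146×10^-3 m².
From L = μ₀N²A/ℓ, N = √(Lℓ / (μ₀A)).
N = √[(3.530×10^-2)(0.324) / ((4π×10⁻⁷)×1.146×10^-3)] = √(7.941×10^6) ≈ 2818.0.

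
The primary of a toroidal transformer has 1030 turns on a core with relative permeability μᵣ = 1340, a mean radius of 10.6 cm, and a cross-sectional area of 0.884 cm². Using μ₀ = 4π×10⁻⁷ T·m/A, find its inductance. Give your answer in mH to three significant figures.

L ≈ 237 mH

For a thin toroid, L = μ₀μᵣN²A/(2πR).
L = (4π×10⁻⁷)(1340)(1030)²(8.840×10^-5) / (2π×0.106 m) = 0.2371 H.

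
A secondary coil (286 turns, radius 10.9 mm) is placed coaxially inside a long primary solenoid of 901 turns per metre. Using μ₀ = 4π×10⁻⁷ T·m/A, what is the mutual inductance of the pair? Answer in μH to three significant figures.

The outer solenoid produces a uniform field B₁ = μ₀n₁I₁ across the inner coil,
so the flux linkage is N₂Φ = N₂B₁A₂ = μ₀n₁N₂A₂·I₁, giving M = μ₀n₁N₂A₂.
A₂ = πr² = π(1.090×10^-2 m)² = 3.733×10^-4 m².
M = (4π×10⁻⁷)(901)(286)(3.733×10^-4) = 1.209×10^-4 H.

M ≈ 121 μH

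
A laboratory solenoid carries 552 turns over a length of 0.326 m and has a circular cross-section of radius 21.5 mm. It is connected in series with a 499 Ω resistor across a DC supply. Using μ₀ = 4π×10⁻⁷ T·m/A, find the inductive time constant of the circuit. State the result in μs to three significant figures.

τ ≈ 3.42 μs

A = πr² = π(2.150×10^-2 m)² = 1.452×10^-3 m².
L = μ₀N²A/ℓ = (4π×10⁻⁷)(552)²(1.452×10^-3)/(0.326) = 1.706×10^-3 H.
τ = L/R = (1.706×10^-3)/(499) = 3.418×10^-6 s.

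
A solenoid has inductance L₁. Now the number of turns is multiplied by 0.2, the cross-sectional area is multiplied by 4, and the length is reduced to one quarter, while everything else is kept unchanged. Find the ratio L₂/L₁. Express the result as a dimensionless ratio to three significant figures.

For a solenoid, L ∝ μᵣN²A/ℓ.
L₂/L₁ = (0.2)^2 × (4) × (0.25)^-1 = 0.640.

L₂/L₁ = 0.640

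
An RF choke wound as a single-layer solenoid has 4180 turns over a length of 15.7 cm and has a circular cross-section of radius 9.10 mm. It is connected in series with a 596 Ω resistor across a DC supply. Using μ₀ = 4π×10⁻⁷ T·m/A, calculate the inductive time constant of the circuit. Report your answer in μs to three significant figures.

A = πr² = π(9.100×10^-3 m)² = 2.602×10^-4 m².
L = μ₀N²A/ℓ = (4π×10⁻⁷)(4180)²(2.602×10^-4)/(0.157) = 3.638×10^-2 H.
τ = L/R = (3.638×10^-2)/(596) = 6.104×10^-5 s.

τ ≈ 61.0 μs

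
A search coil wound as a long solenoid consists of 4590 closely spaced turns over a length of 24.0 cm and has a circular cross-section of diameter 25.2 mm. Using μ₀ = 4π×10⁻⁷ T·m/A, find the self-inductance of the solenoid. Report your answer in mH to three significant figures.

A = π(d/2)² = π(1.260×10^-2 m)² = 4.988×10^-4 m².
For a long solenoid, L = μ₀N²A/ℓ.
L = (4π×10⁻⁷)(4590)²(4.988×10^-4)/(0.24 m) = 5.502×10^-2 H.

L ≈ 55.0 mH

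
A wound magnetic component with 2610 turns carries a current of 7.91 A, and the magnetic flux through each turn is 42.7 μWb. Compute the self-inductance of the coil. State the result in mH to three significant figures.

Self-inductance is defined by L = NΦ_B/I (flux linkage over current).
L = (2610)(4.270×10^-5 Wb)/(7.91 A) = 1.409×10^-2 H.

L ≈ 14.1 mH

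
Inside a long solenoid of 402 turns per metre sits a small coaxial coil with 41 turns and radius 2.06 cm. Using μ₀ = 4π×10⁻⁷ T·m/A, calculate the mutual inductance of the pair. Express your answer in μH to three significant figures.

M ≈ 27.6 μH

The outer solenoid produces a uniform field B₁ = μ₀n₁I₁ across the inner coil,
so the flux linkage is N₂Φ = N₂B₁A₂ = μ₀n₁N₂A₂·I₁, giving M = μ₀n₁N₂A₂.
A₂ = πr² = π(2.060×10^-2 m)² = 1.333×10^-3 m².
M = (4π×10⁻⁷)(402)(41)(1.333×10^-3) = 2.761×10^-5 H.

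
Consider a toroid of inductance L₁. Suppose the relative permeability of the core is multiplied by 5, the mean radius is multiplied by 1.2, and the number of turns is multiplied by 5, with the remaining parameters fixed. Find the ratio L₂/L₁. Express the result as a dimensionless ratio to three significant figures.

L₂/L₁ = 104

For a toroid, L ∝ μᵣN²A/R.
L₂/L₁ = (5) × (1.2)^-1 × (5)^2 = 104.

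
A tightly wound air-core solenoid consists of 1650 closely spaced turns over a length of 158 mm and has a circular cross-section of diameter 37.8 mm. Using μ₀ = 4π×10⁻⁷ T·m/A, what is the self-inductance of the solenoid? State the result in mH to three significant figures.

L ≈ 24.3 mH

A = π(d/2)² = π(1.890×10^-2 m)² = 1.122×10^-3 m².
For a long solenoid, L = μ₀N²A/ℓ.
L = (4π×10⁻⁷)(1650)²(1.122×10^-3)/(0.158 m) = 2.430×10^-2 H.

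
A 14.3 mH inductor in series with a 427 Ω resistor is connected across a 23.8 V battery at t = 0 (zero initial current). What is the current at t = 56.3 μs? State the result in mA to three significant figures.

I ≈ 45.4 mA

τ = L/R = 1.430×10^-2/427 = 3.349×10^-5 s; final current I_∞ = ε/R = 23.8/427 = 5.574×10^-2 A.
I(t) = I_∞(1 − e^(−t/τ)) with t/τ = 1.681.
I = (5.574×10^-2)(1 − e^(−1.681)) = 4.536×10^-2 A.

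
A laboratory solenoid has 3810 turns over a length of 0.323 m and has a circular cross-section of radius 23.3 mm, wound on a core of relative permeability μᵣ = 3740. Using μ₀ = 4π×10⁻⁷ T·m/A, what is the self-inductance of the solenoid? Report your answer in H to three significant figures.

L ≈ 360 H

A = πr² = π(2.330×10^-2 m)² = 1.706×10^-3 m².
For a long solenoid, L = μ₀μᵣN²A/ℓ.
L = (4π×10⁻⁷)(3740)(3810)²(1.706×10^-3)/(0.323 m) = 360.2 H.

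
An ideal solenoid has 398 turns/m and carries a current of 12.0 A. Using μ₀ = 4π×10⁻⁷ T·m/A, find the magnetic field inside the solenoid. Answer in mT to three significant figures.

B ≈ 6.00 mT

Inside a long solenoid, B = μ₀nI.
B = (4π×10⁻⁷)(398 m⁻¹)(12.0 A) = 6.002×10^-3 T.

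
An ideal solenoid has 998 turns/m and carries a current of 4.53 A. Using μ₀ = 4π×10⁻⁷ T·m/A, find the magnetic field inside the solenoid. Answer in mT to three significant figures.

Inside a long solenoid, B = μ₀nI.
B = (4π×10⁻⁷)(998 m⁻¹)(4.53 A) = 5.681×10^-3 T.

B ≈ 5.68 mT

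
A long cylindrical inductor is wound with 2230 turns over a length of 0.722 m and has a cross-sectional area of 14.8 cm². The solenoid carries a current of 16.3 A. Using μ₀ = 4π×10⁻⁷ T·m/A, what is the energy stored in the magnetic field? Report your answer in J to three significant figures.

U ≈ 1.70 J

A = 14.8 cm² = 1.480×10^-3 m².
L = μ₀N²A/ℓ = (4π×10⁻⁷)(2230)²(1.480×10^-3)/(0.722) = 1.281×10^-2 H.
U = ½LI² = ½(1.281×10^-2)(16.3)² = 1.702 J.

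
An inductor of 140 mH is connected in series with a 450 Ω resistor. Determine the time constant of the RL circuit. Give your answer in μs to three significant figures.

τ = L/R = (0.14 H)/(450 Ω) = 3.111×10^-4 s.

τ ≈ 311 μs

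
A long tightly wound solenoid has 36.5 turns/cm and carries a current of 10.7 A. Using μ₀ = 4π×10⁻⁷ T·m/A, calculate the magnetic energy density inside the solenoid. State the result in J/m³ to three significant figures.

B = μ₀nI = (4π×10⁻⁷)(3.650×10^3)(10.7) = 4.908×10^-2 T.
u = B²/(2μ₀) = (4.908×10^-2)²/(2×4π×10⁻⁷) = 958.4 J/m³.

u ≈ 958 J/m³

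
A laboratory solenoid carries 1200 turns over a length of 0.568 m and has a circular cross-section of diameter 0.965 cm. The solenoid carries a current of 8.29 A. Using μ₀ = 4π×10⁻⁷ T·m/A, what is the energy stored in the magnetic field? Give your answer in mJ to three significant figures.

A = π(d/2)² = π(4.825×10^-3 m)² = 7.314×10^-5 m².
L = μ₀N²A/ℓ = (4π×10⁻⁷)(1200)²(7.314×10^-5)/(0.568) = 2.330×10^-4 H.
U = ½LI² = ½(2.330×10^-4)(8.29)² = 8.007×10^-3 J.

U ≈ 8.01 mJ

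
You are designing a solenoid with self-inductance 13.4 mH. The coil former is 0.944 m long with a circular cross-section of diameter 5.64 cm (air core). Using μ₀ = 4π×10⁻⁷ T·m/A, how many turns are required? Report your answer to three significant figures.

A = π(d/2)² = π(2.820×10^-2 m)² = 2.498×10^-3 m².
From L = μ₀N²A/ℓ, N = √(Lℓ / (μ₀A)).
N = √[(1.340×10^-2)(0.944) / ((4π×10⁻⁷)×2.498×10^-3)] = √(4.029×10^6) ≈ 2007.3.

N ≈ 2010 turns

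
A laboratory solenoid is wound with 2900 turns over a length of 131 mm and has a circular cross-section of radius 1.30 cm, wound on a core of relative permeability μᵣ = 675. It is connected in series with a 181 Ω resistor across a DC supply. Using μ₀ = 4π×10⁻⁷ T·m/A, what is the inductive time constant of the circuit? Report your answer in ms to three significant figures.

A = πr² = π(1.300×10^-2 m)² = 5.309×10^-4 m².
L = μ₀μᵣN²A/ℓ = (4π×10⁻⁷)(675)(2900)²(5.309×10^-4)/(0.131) = 28.91 H.
τ = L/R = (28.91)/(181) = 0.1597 s.

τ ≈ 160 ms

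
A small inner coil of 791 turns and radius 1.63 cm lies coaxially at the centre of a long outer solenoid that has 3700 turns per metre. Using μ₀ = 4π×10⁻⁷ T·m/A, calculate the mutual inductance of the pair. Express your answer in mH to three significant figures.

The outer solenoid produces a uniform field B₁ = μ₀n₁I₁ across the inner coil,
so the flux linkage is N₂Φ = N₂B₁A₂ = μ₀n₁N₂A₂·I₁, giving M = μ₀n₁N₂A₂.
A₂ = πr² = π(1.630×10^-2 m)² = 8.347×10^-4 m².
M = (4π×10⁻⁷)(3700)(791)(8.347×10^-4) = 3.070×10^-3 H.

M ≈ 3.07 mH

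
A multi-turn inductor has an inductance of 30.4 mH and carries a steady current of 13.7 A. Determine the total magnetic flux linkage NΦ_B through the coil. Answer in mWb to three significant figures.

From L = NΦ_B/I, the flux linkage is NΦ_B = LI.
NΦ_B = (3.040×10^-2 H)(13.7 A) = 0.41648 Wb.

NΦ_B ≈ 416 mWb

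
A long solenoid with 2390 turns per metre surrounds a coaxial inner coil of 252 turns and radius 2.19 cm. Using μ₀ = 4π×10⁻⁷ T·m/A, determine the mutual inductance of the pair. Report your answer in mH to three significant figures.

M ≈ 1.14 mH

The outer solenoid produces a uniform field B₁ = μ₀n₁I₁ across the inner coil,
so the flux linkage is N₂Φ = N₂B₁A₂ = μ₀n₁N₂A₂·I₁, giving M = μ₀n₁N₂A₂.
A₂ = πr² = π(2.190×10^-2 m)² = 1.507×10^-3 m².
M = (4π×10⁻⁷)(2390)(252)(1.507×10^-3) = 1.140×10^-3 H.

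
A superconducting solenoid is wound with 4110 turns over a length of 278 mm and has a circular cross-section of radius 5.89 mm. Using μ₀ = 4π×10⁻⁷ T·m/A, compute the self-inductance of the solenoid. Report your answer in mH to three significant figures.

A = πr² = π(5.890×10^-3 m)² = 1.090×10^-4 m².
For a long solenoid, L = μ₀N²A/ℓ.
L = (4π×10⁻⁷)(4110)²(1.090×10^-4)/(0.278 m) = 8.322×10^-3 H.

L ≈ 8.32 mH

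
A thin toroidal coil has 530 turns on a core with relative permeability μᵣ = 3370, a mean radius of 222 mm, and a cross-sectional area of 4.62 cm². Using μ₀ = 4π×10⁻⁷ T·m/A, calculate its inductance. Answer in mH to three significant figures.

L ≈ 394 mH

For a thin toroid, L = μ₀μᵣN²A/(2πR).
L = (4π×10⁻⁷)(3370)(530)²(4.620×10^-4) / (2π×0.222 m) = 0.394 H.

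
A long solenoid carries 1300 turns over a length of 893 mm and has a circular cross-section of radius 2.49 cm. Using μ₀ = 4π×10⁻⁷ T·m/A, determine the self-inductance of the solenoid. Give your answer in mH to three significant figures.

L ≈ 4.63 mH

A = πr² = π(2.490×10^-2 m)² = 1.948×10^-3 m².
For a long solenoid, L = μ₀N²A/ℓ.
L = (4π×10⁻⁷)(1300)²(1.948×10^-3)/(0.893 m) = 4.632×10^-3 H.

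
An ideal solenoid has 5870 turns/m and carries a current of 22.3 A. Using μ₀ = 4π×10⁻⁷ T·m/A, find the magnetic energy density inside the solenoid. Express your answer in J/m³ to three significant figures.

u ≈ 10800 J/m³

B = μ₀nI = (4π×10⁻⁷)(5.870×10^3)(22.3) = 0.164495 T.
u = B²/(2μ₀) = (0.164495)²/(2×4π×10⁻⁷) = 1.077×10^4 J/m³.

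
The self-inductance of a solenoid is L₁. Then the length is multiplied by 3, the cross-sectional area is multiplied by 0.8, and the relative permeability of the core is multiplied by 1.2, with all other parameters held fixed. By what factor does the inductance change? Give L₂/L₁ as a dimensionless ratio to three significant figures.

L₂/L₁ = 0.320

For a solenoid, L ∝ μᵣN²A/ℓ.
L₂/L₁ = (3)^-1 × (0.8) × (1.2) = 0.320.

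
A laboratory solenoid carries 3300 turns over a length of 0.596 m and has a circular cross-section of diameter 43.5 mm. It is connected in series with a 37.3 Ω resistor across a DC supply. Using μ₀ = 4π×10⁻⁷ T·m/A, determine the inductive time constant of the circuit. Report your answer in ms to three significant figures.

τ ≈ 0.915 ms

A = π(d/2)² = π(2.175×10^-2 m)² = 1.486×10^-3 m².
L = μ₀N²A/ℓ = (4π×10⁻⁷)(3300)²(1.486×10^-3)/(0.596) = 3.412×10^-2 H.
τ = L/R = (3.412×10^-2)/(37.3) = 9.149×10^-4 s.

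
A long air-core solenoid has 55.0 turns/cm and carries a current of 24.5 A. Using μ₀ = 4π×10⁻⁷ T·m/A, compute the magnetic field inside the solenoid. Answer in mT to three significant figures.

Inside a long solenoid, B = μ₀nI.
B = (4π×10⁻⁷)(5.500×10^3 m⁻¹)(24.5 A) = 0.1693 T.

B ≈ 169 mT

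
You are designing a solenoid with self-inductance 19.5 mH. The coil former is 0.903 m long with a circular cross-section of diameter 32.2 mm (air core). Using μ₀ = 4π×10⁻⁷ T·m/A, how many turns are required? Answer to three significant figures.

A = π(d/2)² = π(1.610×10^-2 m)² = 8.143×10^-4 m².
From L = μ₀N²A/ℓ, N = √(Lℓ / (μ₀A)).
N = √[(1.950×10^-2)(0.903) / ((4π×10⁻⁷)×8.143×10^-4)] = √(1.721×10^7) ≈ 4148.2.

N ≈ 4150 turns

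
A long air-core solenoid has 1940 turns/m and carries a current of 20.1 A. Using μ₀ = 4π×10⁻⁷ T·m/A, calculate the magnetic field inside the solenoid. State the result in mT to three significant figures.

Inside a long solenoid, B = μ₀nI.
B = (4π×10⁻⁷)(1.940×10^3 m⁻¹)(20.1 A) = 4.900×10^-2 T.

B ≈ 49.0 mT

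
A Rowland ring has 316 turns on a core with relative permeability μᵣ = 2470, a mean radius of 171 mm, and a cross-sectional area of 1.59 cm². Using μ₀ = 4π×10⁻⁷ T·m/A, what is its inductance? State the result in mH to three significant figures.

For a thin toroid, L = μ₀μᵣN²A/(2πR).
L = (4π×10⁻⁷)(2470)(316)²(1.590×10^-4) / (2π×0.171 m) = 4.587×10^-2 H.

L ≈ 45.9 mH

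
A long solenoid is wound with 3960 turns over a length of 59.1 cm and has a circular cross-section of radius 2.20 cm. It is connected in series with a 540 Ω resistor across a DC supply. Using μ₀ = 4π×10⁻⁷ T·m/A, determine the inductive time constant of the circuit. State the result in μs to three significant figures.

τ ≈ 93.9 μs

A = πr² = π(2.200×10^-2 m)² = 1.521×10^-3 m².
L = μ₀N²A/ℓ = (4π×10⁻⁷)(3960)²(1.521×10^-3)/(0.591) = 5.070×10^-2 H.
τ = L/R = (5.070×10^-2)/(540) = 9.389×10^-5 s.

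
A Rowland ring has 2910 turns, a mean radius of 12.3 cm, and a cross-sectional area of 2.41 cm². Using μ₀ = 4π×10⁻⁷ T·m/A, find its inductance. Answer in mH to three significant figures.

L ≈ 3.32 mH

For a thin toroid, L = μ₀N²A/(2πR).
L = (4π×10⁻⁷)(2910)²(2.410×10^-4) / (2π×0.123 m) = 3.318×10^-3 H.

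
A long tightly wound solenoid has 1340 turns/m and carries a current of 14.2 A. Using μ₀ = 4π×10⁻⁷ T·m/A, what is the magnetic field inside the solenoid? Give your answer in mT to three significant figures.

Inside a long solenoid, B = μ₀nI.
B = (4π×10⁻⁷)(1.340×10^3 m⁻¹)(14.2 A) = 2.391×10^-2 T.

B ≈ 23.9 mT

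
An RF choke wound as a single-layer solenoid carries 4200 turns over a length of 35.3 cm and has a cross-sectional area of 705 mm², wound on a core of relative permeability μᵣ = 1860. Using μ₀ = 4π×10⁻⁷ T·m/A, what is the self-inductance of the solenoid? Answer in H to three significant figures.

A = 705 mm² = 7.050×10^-4 m².
For a long solenoid, L = μ₀μᵣN²A/ℓ.
L = (4π×10⁻⁷)(1860)(4200)²(7.050×10^-4)/(0.353 m) = 82.34 H.

L ≈ 82.3 H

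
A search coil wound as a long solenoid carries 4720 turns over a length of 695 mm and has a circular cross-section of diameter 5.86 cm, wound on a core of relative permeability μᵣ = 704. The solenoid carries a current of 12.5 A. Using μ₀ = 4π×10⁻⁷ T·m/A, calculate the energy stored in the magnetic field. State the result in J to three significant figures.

A = π(d/2)² = π(2.930×10^-2 m)² = 2.697×10^-3 m².
L = μ₀μᵣN²A/ℓ = (4π×10⁻⁷)(704)(4720)²(2.697×10^-3)/(0.695) = 76.48 H.
U = ½LI² = ½(76.48)(12.5)² = 5.975×10^3 J.

U ≈ 5980 J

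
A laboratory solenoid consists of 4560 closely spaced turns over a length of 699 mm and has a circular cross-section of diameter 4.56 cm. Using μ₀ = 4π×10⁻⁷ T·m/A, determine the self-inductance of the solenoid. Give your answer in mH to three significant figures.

A = π(d/2)² = π(2.280×10^-2 m)² = 1.633×10^-3 m².
For a long solenoid, L = μ₀N²A/ℓ.
L = (4π×10⁻⁷)(4560)²(1.633×10^-3)/(0.699 m) = 6.1049×10^-2 H.

L ≈ 61.0 mH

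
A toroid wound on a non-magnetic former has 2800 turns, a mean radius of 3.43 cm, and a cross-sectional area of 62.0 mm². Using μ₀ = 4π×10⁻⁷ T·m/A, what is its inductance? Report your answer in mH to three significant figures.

L ≈ 2.83 mH

For a thin toroid, L = μ₀N²A/(2πR).
L = (4π×10⁻⁷)(2800)²(6.200×10^-5) / (2π×3.430×10^-2 m) = 2.834×10^-3 H.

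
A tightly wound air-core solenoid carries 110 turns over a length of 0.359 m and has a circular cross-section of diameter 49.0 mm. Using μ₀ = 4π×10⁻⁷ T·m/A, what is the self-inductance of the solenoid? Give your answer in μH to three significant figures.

A = π(d/2)² = π(2.450×10^-2 m)² = 1.886×10^-3 m².
For a long solenoid, L = μ₀N²A/ℓ.
L = (4π×10⁻⁷)(110)²(1.886×10^-3)/(0.359 m) = 7.987×10^-5 H.

L ≈ 79.9 μH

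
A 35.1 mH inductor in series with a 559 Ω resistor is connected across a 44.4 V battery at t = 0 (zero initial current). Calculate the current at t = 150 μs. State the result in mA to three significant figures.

I ≈ 72.1 mA

τ = L/R = 3.510×10^-2/559 = 6.279×10^-5 s; final current I_∞ = ε/R = 44.4/559 = 7.943×10^-2 A.
I(t) = I_∞(1 − e^(−t/τ)) with t/τ = 2.389.
I = (7.943×10^-2)(1 − e^(−2.389)) = 7.214×10^-2 A.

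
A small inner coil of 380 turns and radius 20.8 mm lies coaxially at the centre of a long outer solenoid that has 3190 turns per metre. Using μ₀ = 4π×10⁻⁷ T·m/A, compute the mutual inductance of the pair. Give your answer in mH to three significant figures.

The outer solenoid produces a uniform field B₁ = μ₀n₁I₁ across the inner coil,
so the flux linkage is N₂Φ = N₂B₁A₂ = μ₀n₁N₂A₂·I₁, giving M = μ₀n₁N₂A₂.
A₂ = πr² = π(2.080×10^-2 m)² = 1.359×10^-3 m².
M = (4π×10⁻⁷)(3190)(380)(1.359×10^-3) = 2.070×10^-3 H.

M ≈ 2.07 mH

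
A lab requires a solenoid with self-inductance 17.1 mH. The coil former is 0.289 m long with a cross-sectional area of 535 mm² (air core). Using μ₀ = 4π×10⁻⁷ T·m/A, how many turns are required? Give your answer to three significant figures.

N ≈ 2710 turns

A = 535 mm² = 5.350×10^-4 m².
From L = μ₀N²A/ℓ, N = √(Lℓ / (μ₀A)).
N = √[(1.710×10^-2)(0.289) / ((4π×10⁻⁷)×5.350×10^-4)] = √(7.351×10^6) ≈ 2711.2.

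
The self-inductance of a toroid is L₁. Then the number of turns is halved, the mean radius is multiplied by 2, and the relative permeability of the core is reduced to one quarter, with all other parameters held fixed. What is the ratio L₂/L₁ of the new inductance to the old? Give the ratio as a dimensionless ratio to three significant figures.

For a toroid, L ∝ μᵣN²A/R.
L₂/L₁ = (0.5)^2 × (2)^-1 × (0.25) = 0.0313.

L₂/L₁ = 0.0313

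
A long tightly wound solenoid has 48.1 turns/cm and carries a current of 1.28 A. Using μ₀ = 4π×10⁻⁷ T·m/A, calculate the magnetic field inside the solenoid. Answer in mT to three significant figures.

Inside a long solenoid, B = μ₀nI.
B = (4π×10⁻⁷)(4.810×10^3 m⁻¹)(1.28 A) = 7.737×10^-3 T.

B ≈ 7.74 mT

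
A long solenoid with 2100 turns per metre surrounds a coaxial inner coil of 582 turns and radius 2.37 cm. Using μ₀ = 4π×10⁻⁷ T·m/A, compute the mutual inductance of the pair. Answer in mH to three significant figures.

M ≈ 2.71 mH

The outer solenoid produces a uniform field B₁ = μ₀n₁I₁ across the inner coil,
so the flux linkage is N₂Φ = N₂B₁A₂ = μ₀n₁N₂A₂·I₁, giving M = μ₀n₁N₂A₂.
A₂ = πr² = π(2.370×10^-2 m)² = 1.7646×10^-3 m².
M = (4π×10⁻⁷)(2100)(582)(1.7646×10^-3) = 2.710×10^-3 H.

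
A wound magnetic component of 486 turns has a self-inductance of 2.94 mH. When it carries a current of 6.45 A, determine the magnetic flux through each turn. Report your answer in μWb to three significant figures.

From L = NΦ_B/I, the flux per turn is Φ_B = LI/N.
Φ_B = (2.940×10^-3 H)(6.45 A)/486 = 3.902×10^-5 Wb.

Φ_B ≈ 39.0 μWb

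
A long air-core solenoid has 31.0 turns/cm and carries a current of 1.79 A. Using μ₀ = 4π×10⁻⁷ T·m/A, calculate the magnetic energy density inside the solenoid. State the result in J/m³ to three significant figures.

u ≈ 19.3 J/m³

B = μ₀nI = (4π×10⁻⁷)(3.100×10^3)(1.79) = 6.973×10^-3 T.
u = B²/(2μ₀) = (6.973×10^-3)²/(2×4π×10⁻⁷) = 19.347 J/m³.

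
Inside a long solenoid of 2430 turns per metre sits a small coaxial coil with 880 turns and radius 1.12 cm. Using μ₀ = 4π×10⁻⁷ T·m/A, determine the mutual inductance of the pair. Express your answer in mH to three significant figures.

The outer solenoid produces a uniform field B₁ = μ₀n₁I₁ across the inner coil,
so the flux linkage is N₂Φ = N₂B₁A₂ = μ₀n₁N₂A₂·I₁, giving M = μ₀n₁N₂A₂.
A₂ = πr² = π(1.120×10^-2 m)² = 3.941×10^-4 m².
M = (4π×10⁻⁷)(2430)(880)(3.941×10^-4) = 1.059×10^-3 H.

M ≈ 1.06 mH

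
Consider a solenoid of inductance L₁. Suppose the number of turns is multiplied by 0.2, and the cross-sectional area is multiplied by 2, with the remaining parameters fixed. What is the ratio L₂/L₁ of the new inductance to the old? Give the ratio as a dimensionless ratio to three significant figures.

For a solenoid, L ∝ μᵣN²A/ℓ.
L₂/L₁ = (0.2)^2 × (2) = 0.0800.

L₂/L₁ = 0.0800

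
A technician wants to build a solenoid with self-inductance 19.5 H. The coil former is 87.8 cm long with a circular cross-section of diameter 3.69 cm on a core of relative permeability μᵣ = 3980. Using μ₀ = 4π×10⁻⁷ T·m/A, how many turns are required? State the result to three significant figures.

A = π(d/2)² = π(1.845×10^-2 m)² = 1.069×10^-3 m².
From L = μ₀μᵣN²A/ℓ, N = √(Lℓ / (μ₀μᵣA)).
N = √[(19.5)(0.878) / ((4π×10⁻⁷)(3980)×1.069×10^-3)] = √(3.201×10^6) ≈ 1789.2.

N ≈ 1790 turns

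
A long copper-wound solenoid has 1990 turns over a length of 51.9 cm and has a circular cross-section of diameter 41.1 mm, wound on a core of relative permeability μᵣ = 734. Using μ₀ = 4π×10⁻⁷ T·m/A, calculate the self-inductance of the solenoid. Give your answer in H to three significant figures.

A = π(d/2)² = π(2.055×10^-2 m)² = 1.327×10^-3 m².
For a long solenoid, L = μ₀μᵣN²A/ℓ.
L = (4π×10⁻⁷)(734)(1990)²(1.327×10^-3)/(0.519 m) = 9.337 H.

L ≈ 9.34 H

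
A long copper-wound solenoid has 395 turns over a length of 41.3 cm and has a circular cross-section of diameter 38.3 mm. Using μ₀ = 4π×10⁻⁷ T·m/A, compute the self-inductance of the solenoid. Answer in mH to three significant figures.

A = π(d/2)² = π(1.915×10^-2 m)² = 1.152×10^-3 m².
For a long solenoid, L = μ₀N²A/ℓ.
L = (4π×10⁻⁷)(395)²(1.152×10^-3)/(0.413 m) = 5.469×10^-4 H.

L ≈ 0.547 mH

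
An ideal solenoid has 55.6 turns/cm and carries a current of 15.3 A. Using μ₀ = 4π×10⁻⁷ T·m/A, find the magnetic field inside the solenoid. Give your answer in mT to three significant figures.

B ≈ 107 mT

Inside a long solenoid, B = μ₀nI.
B = (4π×10⁻⁷)(5.560×10^3 m⁻¹)(15.3 A) = 0.1069 T.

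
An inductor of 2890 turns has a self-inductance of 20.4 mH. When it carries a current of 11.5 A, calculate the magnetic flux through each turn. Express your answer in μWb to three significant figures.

Φ_B ≈ 81.2 μWb

From L = NΦ_B/I, the flux per turn is Φ_B = LI/N.
Φ_B = (2.040×10^-2 H)(11.5 A)/2890 = 8.118×10^-5 Wb.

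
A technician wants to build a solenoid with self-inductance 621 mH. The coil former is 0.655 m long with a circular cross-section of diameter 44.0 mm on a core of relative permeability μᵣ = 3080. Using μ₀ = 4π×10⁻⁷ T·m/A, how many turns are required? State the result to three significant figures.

A = π(d/2)² = π(2.200×10^-2 m)² = 1.521×10^-3 m².
From L = μ₀μᵣN²A/ℓ, N = √(Lℓ / (μ₀μᵣA)).
N = √[(0.621)(0.655) / ((4π×10⁻⁷)(3080)×1.521×10^-3)] = √(6.912×10^4) ≈ 262.9.

N ≈ 263 turns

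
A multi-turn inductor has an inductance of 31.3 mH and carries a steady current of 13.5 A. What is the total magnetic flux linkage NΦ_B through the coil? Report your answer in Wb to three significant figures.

NΦ_B ≈ 0.423 Wb

From L = NΦ_B/I, the flux linkage is NΦ_B = LI.
NΦ_B = (3.130×10^-2 H)(13.5 A) = 0.4226 Wb.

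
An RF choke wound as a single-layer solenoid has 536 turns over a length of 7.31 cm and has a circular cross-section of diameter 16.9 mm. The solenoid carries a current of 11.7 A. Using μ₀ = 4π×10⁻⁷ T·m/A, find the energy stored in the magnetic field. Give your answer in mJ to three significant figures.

A = π(d/2)² = π(8.450×10^-3 m)² = 2.243×10^-4 m².
L = μ₀N²A/ℓ = (4π×10⁻⁷)(536)²(2.243×10^-4)/(7.310×10^-2) = 1.108×10^-3 H.
U = ½LI² = ½(1.108×10^-3)(11.7)² = 7.583×10^-2 J.

U ≈ 75.8 mJ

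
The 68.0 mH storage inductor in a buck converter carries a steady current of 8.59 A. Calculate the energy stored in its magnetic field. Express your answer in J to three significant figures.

U ≈ 2.51 J

Stored magnetic energy: U = ½LI².
U = ½(6.800×10^-2 H)(8.59 A)² = 2.509 J.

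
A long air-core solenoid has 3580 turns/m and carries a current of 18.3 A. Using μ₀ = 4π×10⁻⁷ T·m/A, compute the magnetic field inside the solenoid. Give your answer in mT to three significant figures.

B ≈ 82.3 mT

Inside a long solenoid, B = μ₀nI.
B = (4π×10⁻⁷)(3.580×10^3 m⁻¹)(18.3 A) = 8.233×10^-2 T.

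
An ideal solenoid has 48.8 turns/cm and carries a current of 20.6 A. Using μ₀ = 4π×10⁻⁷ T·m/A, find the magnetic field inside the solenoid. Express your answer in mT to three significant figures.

B ≈ 126 mT

Inside a long solenoid, B = μ₀nI.
B = (4π×10⁻⁷)(4.880×10^3 m⁻¹)(20.6 A) = 0.1263 T.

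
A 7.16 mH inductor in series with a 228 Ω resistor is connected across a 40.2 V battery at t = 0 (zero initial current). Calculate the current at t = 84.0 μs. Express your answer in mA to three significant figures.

τ = L/R = 7.160×10^-3/228 = 3.140×10^-5 s; final current I_∞ = ε/R = 40.2/228 = 0.1763 A.
I(t) = I_∞(1 − e^(−t/τ)) with t/τ = 2.675.
I = (0.1763)(1 − e^(−2.675)) = 0.1642 A.

I ≈ 164 mA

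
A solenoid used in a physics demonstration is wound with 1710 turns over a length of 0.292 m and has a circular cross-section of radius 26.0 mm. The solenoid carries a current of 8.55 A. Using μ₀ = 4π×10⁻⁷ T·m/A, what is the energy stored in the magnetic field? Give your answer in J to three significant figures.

A = πr² = π(2.600×10^-2 m)² = 2.124×10^-3 m².
L = μ₀N²A/ℓ = (4π×10⁻⁷)(1710)²(2.124×10^-3)/(0.292) = 2.672×10^-2 H.
U = ½LI² = ½(2.672×10^-2)(8.55)² = 0.9768 J.

U ≈ 0.977 J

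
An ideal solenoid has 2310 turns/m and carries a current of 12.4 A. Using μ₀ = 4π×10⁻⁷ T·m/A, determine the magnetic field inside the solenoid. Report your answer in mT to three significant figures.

Inside a long solenoid, B = μ₀nI.
B = (4π×10⁻⁷)(2.310×10^3 m⁻¹)(12.4 A) = 3.600×10^-2 T.

B ≈ 36.0 mT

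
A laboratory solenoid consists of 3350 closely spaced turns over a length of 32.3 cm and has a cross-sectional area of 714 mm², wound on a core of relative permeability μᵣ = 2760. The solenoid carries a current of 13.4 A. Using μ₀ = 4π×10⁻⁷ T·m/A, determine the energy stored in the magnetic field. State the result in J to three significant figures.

U ≈ 7720 J

A = 714 mm² = 7.140×10^-4 m².
L = μ₀μᵣN²A/ℓ = (4π×10⁻⁷)(2760)(3350)²(7.140×10^-4)/(0.323) = 86.04 H.
U = ½LI² = ½(86.04)(13.4)² = 7.7247×10^3 J.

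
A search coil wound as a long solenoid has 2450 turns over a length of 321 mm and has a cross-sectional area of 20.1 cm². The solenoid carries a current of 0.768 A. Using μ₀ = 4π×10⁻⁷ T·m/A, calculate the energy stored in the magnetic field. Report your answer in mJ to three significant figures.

U ≈ 13.9 mJ

A = 20.1 cm² = 2.010×10^-3 m².
L = μ₀N²A/ℓ = (4π×10⁻⁷)(2450)²(2.010×10^-3)/(0.321) = 4.723×10^-2 H.
U = ½LI² = ½(4.723×10^-2)(0.768)² = 1.393×10^-2 J.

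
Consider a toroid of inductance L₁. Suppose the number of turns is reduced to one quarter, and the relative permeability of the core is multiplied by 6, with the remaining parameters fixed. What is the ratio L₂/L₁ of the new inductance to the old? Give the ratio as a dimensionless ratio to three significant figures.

For a toroid, L ∝ μᵣN²A/R.
L₂/L₁ = (0.25)^2 × (6) = 0.375.

L₂/L₁ = 0.375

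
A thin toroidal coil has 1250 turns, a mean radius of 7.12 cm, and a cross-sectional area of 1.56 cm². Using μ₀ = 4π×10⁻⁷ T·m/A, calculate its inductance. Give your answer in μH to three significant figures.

L ≈ 685 μH

For a thin toroid, L = μ₀N²A/(2πR).
L = (4π×10⁻⁷)(1250)²(1.560×10^-4) / (2π×7.120×10^-2 m) = 6.847×10^-4 H.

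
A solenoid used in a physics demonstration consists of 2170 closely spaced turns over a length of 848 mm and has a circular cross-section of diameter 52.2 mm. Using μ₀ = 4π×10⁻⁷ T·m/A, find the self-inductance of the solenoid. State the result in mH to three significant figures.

L ≈ 14.9 mH

A = π(d/2)² = π(2.610×10^-2 m)² = 2.140×10^-3 m².
For a long solenoid, L = μ₀N²A/ℓ.
L = (4π×10⁻⁷)(2170)²(2.140×10^-3)/(0.848 m) = 1.493×10^-2 H.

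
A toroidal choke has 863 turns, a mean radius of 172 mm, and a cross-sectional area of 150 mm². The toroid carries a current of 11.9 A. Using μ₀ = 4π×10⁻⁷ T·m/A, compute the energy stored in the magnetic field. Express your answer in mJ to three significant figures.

U ≈ 9.20 mJ

L = μ₀N²A/(2πR) = (4π×10⁻⁷)(863)²(1.500×10^-4)/(2π×0.172) = 1.299×10^-4 H.
U = ½LI² = ½(1.299×10^-4)(11.9)² = 9.198×10^-3 J.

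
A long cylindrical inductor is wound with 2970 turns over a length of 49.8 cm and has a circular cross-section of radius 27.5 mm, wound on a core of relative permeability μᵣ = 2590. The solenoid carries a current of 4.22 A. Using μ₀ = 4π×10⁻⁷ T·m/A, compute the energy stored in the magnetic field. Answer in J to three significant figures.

U ≈ 1220 J

A = πr² = π(2.750×10^-2 m)² = 2.376×10^-3 m².
L = μ₀μᵣN²A/ℓ = (4π×10⁻⁷)(2590)(2970)²(2.376×10^-3)/(0.498) = 137 H.
U = ½LI² = ½(137)(4.22)² = 1.220×10^3 J.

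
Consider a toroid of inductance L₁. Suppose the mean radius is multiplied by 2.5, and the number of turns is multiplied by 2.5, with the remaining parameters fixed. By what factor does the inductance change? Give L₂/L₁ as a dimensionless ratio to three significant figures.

L₂/L₁ = 2.50

For a toroid, L ∝ μᵣN²A/R.
L₂/L₁ = (2.5)^-1 × (2.5)^2 = 2.50.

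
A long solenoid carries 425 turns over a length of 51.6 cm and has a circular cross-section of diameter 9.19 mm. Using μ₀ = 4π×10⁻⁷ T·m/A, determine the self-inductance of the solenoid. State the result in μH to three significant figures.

A = π(d/2)² = π(4.595×10^-3 m)² = 6.633×10^-5 m².
For a long solenoid, L = μ₀N²A/ℓ.
L = (4π×10⁻⁷)(425)²(6.633×10^-5)/(0.516 m) = 2.918×10^-5 H.

L ≈ 29.2 μH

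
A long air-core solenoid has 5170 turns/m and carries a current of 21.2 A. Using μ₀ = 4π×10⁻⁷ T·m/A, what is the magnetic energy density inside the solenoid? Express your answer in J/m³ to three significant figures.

u ≈ 7550 J/m³

B = μ₀nI = (4π×10⁻⁷)(5.170×10^3)(21.2) = 0.1377 T.
u = B²/(2μ₀) = (0.1377)²/(2×4π×10⁻⁷) = 7.548×10^3 J/m³.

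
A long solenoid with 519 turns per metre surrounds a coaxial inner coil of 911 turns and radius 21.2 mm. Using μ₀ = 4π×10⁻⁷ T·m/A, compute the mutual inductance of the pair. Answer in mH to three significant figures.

The outer solenoid produces a uniform field B₁ = μ₀n₁I₁ across the inner coil,
so the flux linkage is N₂Φ = N₂B₁A₂ = μ₀n₁N₂A₂·I₁, giving M = μ₀n₁N₂A₂.
A₂ = πr² = π(2.120×10^-2 m)² = 1.412×10^-3 m².
M = (4π×10⁻⁷)(519)(911)(1.412×10^-3) = 8.389×10^-4 H.

M ≈ 0.839 mH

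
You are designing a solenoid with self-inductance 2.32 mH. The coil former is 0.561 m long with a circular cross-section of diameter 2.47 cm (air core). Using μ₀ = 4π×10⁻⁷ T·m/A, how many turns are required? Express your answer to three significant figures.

N ≈ 1470 turns

A = π(d/2)² = π(1.235×10^-2 m)² = 4.792×10^-4 m².
From L = μ₀N²A/ℓ, N = √(Lℓ / (μ₀A)).
N = √[(2.320×10^-3)(0.561) / ((4π×10⁻⁷)×4.792×10^-4)] = √(2.162×10^6) ≈ 1470.2.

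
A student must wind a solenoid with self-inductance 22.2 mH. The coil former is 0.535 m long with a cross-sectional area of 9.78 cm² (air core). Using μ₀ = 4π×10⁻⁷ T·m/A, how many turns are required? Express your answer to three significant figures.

A = 9.78 cm² = 9.780×10^-4 m².
From L = μ₀N²A/ℓ, N = √(Lℓ / (μ₀A)).
N = √[(2.220×10^-2)(0.535) / ((4π×10⁻⁷)×9.780×10^-4)] = √(9.664×10^6) ≈ 3108.7.

N ≈ 3110 turns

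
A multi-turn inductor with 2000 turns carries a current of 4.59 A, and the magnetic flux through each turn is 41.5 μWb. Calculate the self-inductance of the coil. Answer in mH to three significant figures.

Self-inductance is defined by L = NΦ_B/I (flux linkage over current).
L = (2000)(4.150×10^-5 Wb)/(4.59 A) = 1.808×10^-2 H.

L ≈ 18.1 mH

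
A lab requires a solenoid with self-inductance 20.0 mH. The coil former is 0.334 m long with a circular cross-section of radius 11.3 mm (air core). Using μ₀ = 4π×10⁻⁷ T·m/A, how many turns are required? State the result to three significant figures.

A = πr² = π(1.130×10^-2 m)² = 4.011×10^-4 m².
From L = μ₀N²A/ℓ, N = √(Lℓ / (μ₀A)).
N = √[(2.000×10^-2)(0.334) / ((4π×10⁻⁷)×4.011×10^-4)] = √(1.325×10^7) ≈ 3640.2.

N ≈ 3640 turns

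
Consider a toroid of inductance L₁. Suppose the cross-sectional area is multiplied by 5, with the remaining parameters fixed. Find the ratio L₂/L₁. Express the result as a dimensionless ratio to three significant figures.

L₂/L₁ = 5.00

For a toroid, L ∝ μᵣN²A/R.
L₂/L₁ = (5) = 5.00.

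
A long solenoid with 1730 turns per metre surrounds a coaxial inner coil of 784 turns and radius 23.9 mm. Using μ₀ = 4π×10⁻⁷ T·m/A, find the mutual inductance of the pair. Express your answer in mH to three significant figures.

The outer solenoid produces a uniform field B₁ = μ₀n₁I₁ across the inner coil,
so the flux linkage is N₂Φ = N₂B₁A₂ = μ₀n₁N₂A₂·I₁, giving M = μ₀n₁N₂A₂.
A₂ = πr² = π(2.390×10^-2 m)² = 1.7945×10^-3 m².
M = (4π×10⁻⁷)(1730)(784)(1.7945×10^-3) = 3.059×10^-3 H.

M ≈ 3.06 mH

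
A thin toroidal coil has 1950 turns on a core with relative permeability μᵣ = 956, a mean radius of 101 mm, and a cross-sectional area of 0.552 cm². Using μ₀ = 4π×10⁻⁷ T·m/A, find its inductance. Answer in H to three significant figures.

L ≈ 0.397 H

For a thin toroid, L = μ₀μᵣN²A/(2πR).
L = (4π×10⁻⁷)(956)(1950)²(5.520×10^-5) / (2π×0.101 m) = 0.3974 H.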